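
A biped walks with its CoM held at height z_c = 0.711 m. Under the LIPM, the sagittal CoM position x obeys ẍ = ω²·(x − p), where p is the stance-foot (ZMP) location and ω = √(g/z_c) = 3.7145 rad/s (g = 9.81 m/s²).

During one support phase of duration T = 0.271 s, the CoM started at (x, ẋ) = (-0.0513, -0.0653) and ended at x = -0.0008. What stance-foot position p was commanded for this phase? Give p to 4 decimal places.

ωT = 3.7145·0.271 = 1.006630; cosh(ωT) = 1.550906, sinh(ωT) = 1.185457
x(T) = p + (x₀−p)·cosh(ωT) + (ẋ₀/ω)·sinh(ωT) ⇒ p·(1 − cosh) = x(T) − x₀·cosh − (ẋ₀/ω)·sinh
numerator   = -0.0008 − (-0.0513)·1.550906 − (-0.0653/3.7145)·1.185457 = 0.099601
denominator = 1 − 1.550906 = -0.550906
p = 0.099601 / -0.550906 = -0.1808

p = -0.1808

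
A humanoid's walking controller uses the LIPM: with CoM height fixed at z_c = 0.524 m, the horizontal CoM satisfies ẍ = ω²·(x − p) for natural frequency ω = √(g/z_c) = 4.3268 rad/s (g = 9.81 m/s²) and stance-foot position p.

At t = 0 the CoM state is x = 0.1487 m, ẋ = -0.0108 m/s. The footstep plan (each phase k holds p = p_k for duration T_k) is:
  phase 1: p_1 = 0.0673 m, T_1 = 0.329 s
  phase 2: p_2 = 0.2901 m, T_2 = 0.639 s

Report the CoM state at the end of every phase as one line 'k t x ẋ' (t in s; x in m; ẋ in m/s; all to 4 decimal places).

phase 1: p=0.0673, T=0.329, ωT=1.423517, cosh=2.196281, sinh=1.955416; start (x,ẋ)=(0.148700, -0.010800) → end (x,ẋ)=(0.241196, 0.664981)
phase 2: p=0.2901, T=0.639, ωT=2.764825, cosh=7.969626, sinh=7.906639; start (x,ẋ)=(0.241196, 0.664981) → end (x,ẋ)=(1.115519, 3.626634)

1 0.3290 0.2412 0.6650
2 0.9680 1.1155 3.6266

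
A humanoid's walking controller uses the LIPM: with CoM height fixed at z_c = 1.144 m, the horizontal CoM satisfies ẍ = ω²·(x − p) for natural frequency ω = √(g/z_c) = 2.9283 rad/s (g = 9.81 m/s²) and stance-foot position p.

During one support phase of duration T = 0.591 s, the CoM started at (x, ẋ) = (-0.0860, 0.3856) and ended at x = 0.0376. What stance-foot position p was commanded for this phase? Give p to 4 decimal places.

ωT = 2.9283·0.591 = 1.730625; cosh(ωT) = 2.910678, sinh(ωT) = 2.733504
x(T) = p + (x₀−p)·cosh(ωT) + (ẋ₀/ω)·sinh(ωT) ⇒ p·(1 − cosh) = x(T) − x₀·cosh − (ẋ₀/ω)·sinh
numerator   = 0.0376 − (-0.0860)·2.910678 − (0.3856/2.9283)·2.733504 = -0.072031
denominator = 1 − 2.910678 = -1.910678
p = -0.072031 / -1.910678 = 0.0377

p = 0.0377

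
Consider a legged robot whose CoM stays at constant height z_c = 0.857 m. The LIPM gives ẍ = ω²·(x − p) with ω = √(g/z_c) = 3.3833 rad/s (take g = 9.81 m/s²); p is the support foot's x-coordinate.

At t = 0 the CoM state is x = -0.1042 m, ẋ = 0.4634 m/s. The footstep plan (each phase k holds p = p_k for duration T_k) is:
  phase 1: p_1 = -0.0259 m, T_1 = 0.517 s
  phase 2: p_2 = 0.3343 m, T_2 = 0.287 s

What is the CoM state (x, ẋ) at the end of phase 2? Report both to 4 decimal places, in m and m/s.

phase 1: p=-0.0259, T=0.517, ωT=1.749166, cosh=2.961862, sinh=2.787943; start (x,ẋ)=(-0.104200, 0.463400) → end (x,ẋ)=(0.124042, 0.633966)
phase 2: p=0.3343, T=0.287, ωT=0.971007, cosh=1.509652, sinh=1.130951; start (x,ẋ)=(0.124042, 0.633966) → end (x,ẋ)=(0.228802, 0.152549)

x = 0.2288, ẋ = 0.1525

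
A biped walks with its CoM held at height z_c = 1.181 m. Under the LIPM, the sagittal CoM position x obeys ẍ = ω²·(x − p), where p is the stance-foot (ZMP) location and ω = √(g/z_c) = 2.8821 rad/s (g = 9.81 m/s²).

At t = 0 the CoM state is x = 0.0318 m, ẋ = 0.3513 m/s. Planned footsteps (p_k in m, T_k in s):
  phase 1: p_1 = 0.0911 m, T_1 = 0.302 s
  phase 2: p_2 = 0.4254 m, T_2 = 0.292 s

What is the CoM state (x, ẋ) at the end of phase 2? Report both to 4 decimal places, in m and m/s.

x = 0.1226, ẋ = -0.3632

phase 1: p=0.0911, T=0.302, ωT=0.870394, cosh=1.403319, sinh=0.984533; start (x,ẋ)=(0.031800, 0.351300) → end (x,ẋ)=(0.127888, 0.324721)
phase 2: p=0.4254, T=0.292, ωT=0.841573, cosh=1.375523, sinh=0.944491; start (x,ẋ)=(0.127888, 0.324721) → end (x,ẋ)=(0.122580, -0.363201)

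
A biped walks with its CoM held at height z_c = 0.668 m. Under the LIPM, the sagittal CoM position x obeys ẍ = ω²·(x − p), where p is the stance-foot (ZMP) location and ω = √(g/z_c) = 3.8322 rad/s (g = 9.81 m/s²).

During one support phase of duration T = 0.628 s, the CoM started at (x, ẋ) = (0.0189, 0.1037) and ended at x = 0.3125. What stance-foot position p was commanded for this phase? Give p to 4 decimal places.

ωT = 3.8322·0.628 = 2.406622; cosh(ωT) = 5.593264, sinh(ωT) = 5.503145
x(T) = p + (x₀−p)·cosh(ωT) + (ẋ₀/ω)·sinh(ωT) ⇒ p·(1 − cosh) = x(T) − x₀·cosh − (ẋ₀/ω)·sinh
numerator   = 0.3125 − (0.0189)·5.593264 − (0.1037/3.8322)·5.503145 = 0.057871
denominator = 1 − 5.593264 = -4.593264
p = 0.057871 / -4.593264 = -0.0126

p = -0.0126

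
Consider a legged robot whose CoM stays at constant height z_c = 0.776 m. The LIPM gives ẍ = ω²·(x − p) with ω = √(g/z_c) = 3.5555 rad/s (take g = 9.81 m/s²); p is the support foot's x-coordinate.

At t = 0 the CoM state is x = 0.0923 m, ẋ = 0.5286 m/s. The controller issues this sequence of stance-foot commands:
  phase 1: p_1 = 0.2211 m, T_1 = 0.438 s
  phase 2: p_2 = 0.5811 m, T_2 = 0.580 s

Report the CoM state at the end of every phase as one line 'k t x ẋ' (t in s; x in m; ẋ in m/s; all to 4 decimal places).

1 0.4380 0.2390 0.2716
2 1.0180 -0.4901 -3.6194

phase 1: p=0.2211, T=0.438, ωT=1.557309, cosh=2.478367, sinh=2.267665; start (x,ẋ)=(0.092300, 0.528600) → end (x,ẋ)=(0.239022, 0.271591)
phase 2: p=0.5811, T=0.580, ωT=2.062190, cosh=3.995173, sinh=3.867998; start (x,ẋ)=(0.239022, 0.271591) → end (x,ẋ)=(-0.490097, -3.619424)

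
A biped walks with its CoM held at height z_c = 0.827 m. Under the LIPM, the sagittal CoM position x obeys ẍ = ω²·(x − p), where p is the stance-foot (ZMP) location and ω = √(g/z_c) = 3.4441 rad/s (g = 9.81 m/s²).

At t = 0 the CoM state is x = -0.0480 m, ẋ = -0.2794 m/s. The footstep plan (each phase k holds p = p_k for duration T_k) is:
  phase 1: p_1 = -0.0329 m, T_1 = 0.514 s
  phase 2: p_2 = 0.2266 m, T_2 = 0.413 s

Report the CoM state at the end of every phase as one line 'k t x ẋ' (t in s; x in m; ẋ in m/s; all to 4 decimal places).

1 0.5140 -0.3098 -0.9924
2 0.9270 -1.5131 -5.7856

phase 1: p=-0.0329, T=0.514, ωT=1.770267, cosh=3.021355, sinh=2.851068; start (x,ẋ)=(-0.048000, -0.279400) → end (x,ẋ)=(-0.309813, -0.992439)
phase 2: p=0.2266, T=0.413, ωT=1.422413, cosh=2.194124, sinh=1.952993; start (x,ẋ)=(-0.309813, -0.992439) → end (x,ẋ)=(-1.513124, -5.785612)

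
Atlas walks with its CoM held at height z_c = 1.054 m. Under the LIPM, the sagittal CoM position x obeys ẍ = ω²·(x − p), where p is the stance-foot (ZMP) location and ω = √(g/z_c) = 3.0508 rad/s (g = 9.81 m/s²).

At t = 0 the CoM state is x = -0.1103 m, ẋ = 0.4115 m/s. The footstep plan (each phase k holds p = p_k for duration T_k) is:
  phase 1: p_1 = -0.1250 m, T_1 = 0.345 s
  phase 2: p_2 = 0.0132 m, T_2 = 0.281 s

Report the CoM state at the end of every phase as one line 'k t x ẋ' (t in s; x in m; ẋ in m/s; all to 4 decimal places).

1 0.3450 0.0683 0.7177
2 0.6260 0.3171 1.1603

phase 1: p=-0.1250, T=0.345, ωT=1.052526, cosh=1.606967, sinh=1.257912; start (x,ẋ)=(-0.110300, 0.411500) → end (x,ẋ)=(0.068293, 0.717680)
phase 2: p=0.0132, T=0.281, ωT=0.857275, cosh=1.390523, sinh=0.966206; start (x,ẋ)=(0.068293, 0.717680) → end (x,ẋ)=(0.317101, 1.160348)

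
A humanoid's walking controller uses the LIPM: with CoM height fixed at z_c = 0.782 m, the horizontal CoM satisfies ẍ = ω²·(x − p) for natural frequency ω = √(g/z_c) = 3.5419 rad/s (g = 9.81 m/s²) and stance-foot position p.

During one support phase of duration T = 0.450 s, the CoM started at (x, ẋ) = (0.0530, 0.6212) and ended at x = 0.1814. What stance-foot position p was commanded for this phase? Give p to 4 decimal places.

p = 0.2357

ωT = 3.5419·0.450 = 1.593855; cosh(ωT) = 2.562915, sinh(ωT) = 2.359774
x(T) = p + (x₀−p)·cosh(ωT) + (ẋ₀/ω)·sinh(ωT) ⇒ p·(1 − cosh) = x(T) − x₀·cosh − (ẋ₀/ω)·sinh
numerator   = 0.1814 − (0.0530)·2.562915 − (0.6212/3.5419)·2.359774 = -0.368306
denominator = 1 − 2.562915 = -1.562915
p = -0.368306 / -1.562915 = 0.2357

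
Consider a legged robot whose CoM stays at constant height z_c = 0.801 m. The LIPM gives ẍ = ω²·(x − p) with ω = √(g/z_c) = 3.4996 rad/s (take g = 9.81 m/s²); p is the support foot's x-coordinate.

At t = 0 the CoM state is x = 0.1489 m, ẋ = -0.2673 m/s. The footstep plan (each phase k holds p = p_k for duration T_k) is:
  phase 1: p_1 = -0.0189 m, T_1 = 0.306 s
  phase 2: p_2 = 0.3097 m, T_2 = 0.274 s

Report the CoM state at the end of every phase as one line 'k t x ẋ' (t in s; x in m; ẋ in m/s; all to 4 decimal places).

1 0.3060 0.1563 0.3203
2 0.5800 0.1821 -0.1180

phase 1: p=-0.0189, T=0.306, ωT=1.070878, cosh=1.630323, sinh=1.287616; start (x,ẋ)=(0.148900, -0.267300) → end (x,ẋ)=(0.156320, 0.320345)
phase 2: p=0.3097, T=0.274, ωT=0.958890, cosh=1.496059, sinh=1.112741; start (x,ẋ)=(0.156320, 0.320345) → end (x,ẋ)=(0.182092, -0.118030)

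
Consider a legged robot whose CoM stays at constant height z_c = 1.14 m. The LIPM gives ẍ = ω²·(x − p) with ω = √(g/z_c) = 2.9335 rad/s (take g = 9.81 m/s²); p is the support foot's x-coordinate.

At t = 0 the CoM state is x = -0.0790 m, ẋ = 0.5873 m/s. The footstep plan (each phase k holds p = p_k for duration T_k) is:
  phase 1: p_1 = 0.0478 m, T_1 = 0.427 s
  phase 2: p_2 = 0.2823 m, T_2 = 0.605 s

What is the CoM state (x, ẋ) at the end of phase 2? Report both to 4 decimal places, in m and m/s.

x = 0.3205, ẋ = 0.2751

phase 1: p=0.0478, T=0.427, ωT=1.252604, cosh=1.892602, sinh=1.606843; start (x,ẋ)=(-0.079000, 0.587300) → end (x,ẋ)=(0.129515, 0.513832)
phase 2: p=0.2823, T=0.605, ωT=1.774768, cosh=3.034216, sinh=2.864693; start (x,ẋ)=(0.129515, 0.513832) → end (x,ẋ)=(0.320497, 0.275138)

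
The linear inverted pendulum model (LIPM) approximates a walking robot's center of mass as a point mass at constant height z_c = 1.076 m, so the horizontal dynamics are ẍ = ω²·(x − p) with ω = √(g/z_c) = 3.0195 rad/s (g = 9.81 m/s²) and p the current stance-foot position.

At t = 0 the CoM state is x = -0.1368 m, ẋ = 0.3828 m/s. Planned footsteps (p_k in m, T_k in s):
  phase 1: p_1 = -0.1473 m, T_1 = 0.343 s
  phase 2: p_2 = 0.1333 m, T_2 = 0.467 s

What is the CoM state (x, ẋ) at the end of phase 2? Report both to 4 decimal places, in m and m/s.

x = 0.3114, ẋ = 0.7749

phase 1: p=-0.1473, T=0.343, ωT=1.035689, cosh=1.586013, sinh=1.231032; start (x,ẋ)=(-0.136800, 0.382800) → end (x,ẋ)=(0.025418, 0.646156)
phase 2: p=0.1333, T=0.467, ωT=1.410106, cosh=2.170254, sinh=1.926137; start (x,ẋ)=(0.025418, 0.646156) → end (x,ẋ)=(0.311352, 0.774885)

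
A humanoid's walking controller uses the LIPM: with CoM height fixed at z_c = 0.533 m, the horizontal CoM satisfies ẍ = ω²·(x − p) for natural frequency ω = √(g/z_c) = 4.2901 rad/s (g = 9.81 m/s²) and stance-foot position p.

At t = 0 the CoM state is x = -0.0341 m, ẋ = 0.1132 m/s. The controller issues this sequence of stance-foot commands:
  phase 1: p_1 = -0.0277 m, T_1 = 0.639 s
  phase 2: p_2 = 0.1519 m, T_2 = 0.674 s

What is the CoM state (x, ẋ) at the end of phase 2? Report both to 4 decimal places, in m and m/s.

phase 1: p=-0.0277, T=0.639, ωT=2.741374, cosh=7.786379, sinh=7.721898; start (x,ẋ)=(-0.034100, 0.113200) → end (x,ẋ)=(0.126220, 0.669401)
phase 2: p=0.1519, T=0.674, ωT=2.891527, cosh=9.038152, sinh=8.982661; start (x,ẋ)=(0.126220, 0.669401) → end (x,ẋ)=(1.321397, 5.060518)

x = 1.3214, ẋ = 5.0605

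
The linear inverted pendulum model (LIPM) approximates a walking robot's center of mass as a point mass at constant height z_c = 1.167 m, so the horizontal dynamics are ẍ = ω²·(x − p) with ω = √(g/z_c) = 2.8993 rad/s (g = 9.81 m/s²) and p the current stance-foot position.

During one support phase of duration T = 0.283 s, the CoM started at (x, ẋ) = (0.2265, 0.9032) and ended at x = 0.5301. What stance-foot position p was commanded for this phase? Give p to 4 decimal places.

ωT = 2.8993·0.283 = 0.820502; cosh(ωT) = 1.355925, sinh(ωT) = 0.915715
x(T) = p + (x₀−p)·cosh(ωT) + (ẋ₀/ω)·sinh(ωT) ⇒ p·(1 − cosh) = x(T) − x₀·cosh − (ẋ₀/ω)·sinh
numerator   = 0.5301 − (0.2265)·1.355925 − (0.9032/2.8993)·0.915715 = -0.062284
denominator = 1 − 1.355925 = -0.355925
p = -0.062284 / -0.355925 = 0.1750

p = 0.1750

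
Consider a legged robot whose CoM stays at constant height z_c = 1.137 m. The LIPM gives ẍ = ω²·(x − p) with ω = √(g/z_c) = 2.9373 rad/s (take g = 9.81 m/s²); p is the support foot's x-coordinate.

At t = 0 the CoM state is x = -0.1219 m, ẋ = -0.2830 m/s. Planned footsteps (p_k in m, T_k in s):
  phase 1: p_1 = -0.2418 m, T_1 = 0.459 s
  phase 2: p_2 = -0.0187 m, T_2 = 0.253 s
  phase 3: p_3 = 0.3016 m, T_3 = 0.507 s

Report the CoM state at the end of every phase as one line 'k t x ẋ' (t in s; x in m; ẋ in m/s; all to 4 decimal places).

phase 1: p=-0.2418, T=0.459, ωT=1.348221, cosh=2.055135, sinh=1.795433; start (x,ẋ)=(-0.121900, -0.283000) → end (x,ẋ)=(-0.168374, 0.050716)
phase 2: p=-0.0187, T=0.253, ωT=0.743137, cosh=1.289070, sinh=0.813450; start (x,ẋ)=(-0.168374, 0.050716) → end (x,ẋ)=(-0.197595, -0.292246)
phase 3: p=0.3016, T=0.507, ωT=1.489211, cosh=2.329573, sinh=2.104023; start (x,ẋ)=(-0.197595, -0.292246) → end (x,ẋ)=(-1.070650, -3.765905)

1 0.4590 -0.1684 0.0507
2 0.7120 -0.1976 -0.2922
3 1.2190 -1.0707 -3.7659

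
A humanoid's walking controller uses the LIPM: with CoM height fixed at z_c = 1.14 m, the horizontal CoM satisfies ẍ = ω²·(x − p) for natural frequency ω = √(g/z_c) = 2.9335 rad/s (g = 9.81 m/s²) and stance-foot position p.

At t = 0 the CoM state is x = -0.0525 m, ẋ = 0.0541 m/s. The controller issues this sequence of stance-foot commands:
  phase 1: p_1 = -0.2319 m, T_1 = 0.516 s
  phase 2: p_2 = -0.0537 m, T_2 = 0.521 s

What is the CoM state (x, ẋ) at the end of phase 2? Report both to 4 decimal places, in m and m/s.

x = 1.5922, ẋ = 4.9191

phase 1: p=-0.2319, T=0.516, ωT=1.513686, cosh=2.381772, sinh=2.161675; start (x,ẋ)=(-0.052500, 0.054100) → end (x,ẋ)=(0.235256, 1.266478)
phase 2: p=-0.0537, T=0.521, ωT=1.528354, cosh=2.413736, sinh=2.196843; start (x,ẋ)=(0.235256, 1.266478) → end (x,ẋ)=(1.592205, 4.919103)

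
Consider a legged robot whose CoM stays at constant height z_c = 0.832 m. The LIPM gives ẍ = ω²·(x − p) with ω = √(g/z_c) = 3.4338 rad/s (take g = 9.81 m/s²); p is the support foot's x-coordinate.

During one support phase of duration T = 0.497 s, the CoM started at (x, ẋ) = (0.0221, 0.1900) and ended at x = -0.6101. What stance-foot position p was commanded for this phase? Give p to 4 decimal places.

ωT = 3.4338·0.497 = 1.706599; cosh(ωT) = 2.845835, sinh(ωT) = 2.664353
x(T) = p + (x₀−p)·cosh(ωT) + (ẋ₀/ω)·sinh(ωT) ⇒ p·(1 − cosh) = x(T) − x₀·cosh − (ẋ₀/ω)·sinh
numerator   = -0.6101 − (0.0221)·2.845835 − (0.1900/3.4338)·2.664353 = -0.820418
denominator = 1 − 2.845835 = -1.845835
p = -0.820418 / -1.845835 = 0.4445

p = 0.4445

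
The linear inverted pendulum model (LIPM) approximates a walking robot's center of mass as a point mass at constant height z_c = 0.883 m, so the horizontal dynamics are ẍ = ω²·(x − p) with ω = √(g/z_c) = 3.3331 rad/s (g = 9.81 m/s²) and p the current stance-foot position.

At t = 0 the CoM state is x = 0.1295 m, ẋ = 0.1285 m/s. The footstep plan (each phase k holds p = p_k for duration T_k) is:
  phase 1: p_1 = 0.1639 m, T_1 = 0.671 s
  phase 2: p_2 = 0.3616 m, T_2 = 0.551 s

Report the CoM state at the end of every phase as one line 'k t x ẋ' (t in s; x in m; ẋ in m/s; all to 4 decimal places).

1 0.6710 0.1794 0.0778
2 1.2220 -0.1531 -1.6063

phase 1: p=0.1639, T=0.671, ωT=2.236510, cosh=4.733719, sinh=4.626888; start (x,ẋ)=(0.129500, 0.128500) → end (x,ẋ)=(0.179439, 0.077770)
phase 2: p=0.3616, T=0.551, ωT=1.836538, cosh=3.217073, sinh=3.057705; start (x,ẋ)=(0.179439, 0.077770) → end (x,ẋ)=(-0.153080, -1.606325)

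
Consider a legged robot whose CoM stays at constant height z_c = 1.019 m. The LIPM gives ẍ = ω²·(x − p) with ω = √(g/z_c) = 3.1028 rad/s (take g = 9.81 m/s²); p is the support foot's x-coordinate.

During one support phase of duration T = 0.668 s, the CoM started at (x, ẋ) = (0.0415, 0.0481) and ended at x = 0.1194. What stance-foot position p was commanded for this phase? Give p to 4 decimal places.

p = 0.0358

ωT = 3.1028·0.668 = 2.072670; cosh(ωT) = 4.035932, sinh(ωT) = 3.910082
x(T) = p + (x₀−p)·cosh(ωT) + (ẋ₀/ω)·sinh(ωT) ⇒ p·(1 − cosh) = x(T) − x₀·cosh − (ẋ₀/ω)·sinh
numerator   = 0.1194 − (0.0415)·4.035932 − (0.0481/3.1028)·3.910082 = -0.108706
denominator = 1 − 4.035932 = -3.035932
p = -0.108706 / -3.035932 = 0.0358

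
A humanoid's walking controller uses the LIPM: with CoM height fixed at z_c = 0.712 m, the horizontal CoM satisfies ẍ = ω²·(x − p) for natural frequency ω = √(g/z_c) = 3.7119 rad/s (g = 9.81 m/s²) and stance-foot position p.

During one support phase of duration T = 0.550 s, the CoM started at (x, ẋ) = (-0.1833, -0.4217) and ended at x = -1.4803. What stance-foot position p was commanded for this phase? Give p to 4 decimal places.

p = 0.1140

ωT = 3.7119·0.550 = 2.041545; cosh(ωT) = 3.916164, sinh(ωT) = 3.786336
x(T) = p + (x₀−p)·cosh(ωT) + (ẋ₀/ω)·sinh(ωT) ⇒ p·(1 − cosh) = x(T) − x₀·cosh − (ẋ₀/ω)·sinh
numerator   = -1.4803 − (-0.1833)·3.916164 − (-0.4217/3.7119)·3.786336 = -0.332311
denominator = 1 − 3.916164 = -2.916164
p = -0.332311 / -2.916164 = 0.1140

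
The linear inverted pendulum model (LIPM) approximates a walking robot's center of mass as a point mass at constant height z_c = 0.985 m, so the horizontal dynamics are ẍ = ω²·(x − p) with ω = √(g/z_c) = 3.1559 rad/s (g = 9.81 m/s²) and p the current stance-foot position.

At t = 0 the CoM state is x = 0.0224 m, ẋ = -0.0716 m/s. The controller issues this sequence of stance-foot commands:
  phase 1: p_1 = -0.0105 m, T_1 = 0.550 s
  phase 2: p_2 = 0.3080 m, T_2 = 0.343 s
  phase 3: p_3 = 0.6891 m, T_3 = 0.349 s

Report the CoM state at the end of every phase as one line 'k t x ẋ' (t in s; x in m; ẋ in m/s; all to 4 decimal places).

1 0.5500 0.0234 0.0760
2 0.8930 -0.1289 -1.0487
3 1.2420 -1.1219 -5.2057

phase 1: p=-0.0105, T=0.550, ωT=1.735745, cosh=2.924711, sinh=2.748442; start (x,ẋ)=(0.022400, -0.071600) → end (x,ẋ)=(0.023367, 0.075959)
phase 2: p=0.3080, T=0.343, ωT=1.082474, cosh=1.645365, sinh=1.306608; start (x,ẋ)=(0.023367, 0.075959) → end (x,ẋ)=(-0.128876, -1.048710)
phase 3: p=0.6891, T=0.349, ωT=1.101409, cosh=1.670402, sinh=1.338000; start (x,ẋ)=(-0.128876, -1.048710) → end (x,ẋ)=(-1.121868, -5.205748)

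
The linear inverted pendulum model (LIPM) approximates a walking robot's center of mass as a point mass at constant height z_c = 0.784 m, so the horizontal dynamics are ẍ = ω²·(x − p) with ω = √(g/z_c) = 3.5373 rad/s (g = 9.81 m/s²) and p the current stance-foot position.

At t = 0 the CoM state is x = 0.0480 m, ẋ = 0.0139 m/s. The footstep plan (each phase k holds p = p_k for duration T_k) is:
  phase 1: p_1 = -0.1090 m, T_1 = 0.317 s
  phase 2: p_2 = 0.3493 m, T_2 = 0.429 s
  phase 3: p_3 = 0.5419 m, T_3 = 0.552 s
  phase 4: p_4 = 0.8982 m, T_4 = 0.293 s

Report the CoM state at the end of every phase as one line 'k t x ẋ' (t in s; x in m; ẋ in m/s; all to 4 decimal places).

phase 1: p=-0.1090, T=0.317, ωT=1.121324, cosh=1.697382, sinh=1.371534; start (x,ẋ)=(0.048000, 0.013900) → end (x,ẋ)=(0.162878, 0.785283)
phase 2: p=0.3493, T=0.429, ωT=1.517502, cosh=2.390038, sinh=2.170779; start (x,ẋ)=(0.162878, 0.785283) → end (x,ẋ)=(0.385660, 0.445382)
phase 3: p=0.5419, T=0.552, ωT=1.952590, cosh=3.594409, sinh=3.452503; start (x,ẋ)=(0.385660, 0.445382) → end (x,ẋ)=(0.415014, -0.307206)
phase 4: p=0.8982, T=0.293, ωT=1.036429, cosh=1.586925, sinh=1.232206; start (x,ẋ)=(0.415014, -0.307206) → end (x,ẋ)=(0.024405, -2.593569)

1 0.3170 0.1629 0.7853
2 0.7460 0.3857 0.4454
3 1.2980 0.4150 -0.3072
4 1.5910 0.0244 -2.5936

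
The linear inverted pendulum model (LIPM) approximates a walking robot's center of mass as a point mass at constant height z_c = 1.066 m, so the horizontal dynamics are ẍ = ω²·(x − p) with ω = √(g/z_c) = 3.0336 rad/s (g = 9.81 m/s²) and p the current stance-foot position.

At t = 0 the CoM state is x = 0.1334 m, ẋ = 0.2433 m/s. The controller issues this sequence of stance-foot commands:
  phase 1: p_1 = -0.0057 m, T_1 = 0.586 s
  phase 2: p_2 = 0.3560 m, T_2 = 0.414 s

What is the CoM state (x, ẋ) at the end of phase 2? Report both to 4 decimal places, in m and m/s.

x = 1.9486, ẋ = 5.1352

phase 1: p=-0.0057, T=0.586, ωT=1.777690, cosh=3.042600, sinh=2.873572; start (x,ẋ)=(0.133400, 0.243300) → end (x,ẋ)=(0.647991, 1.952837)
phase 2: p=0.3560, T=0.414, ωT=1.255910, cosh=1.897925, sinh=1.613108; start (x,ẋ)=(0.647991, 1.952837) → end (x,ẋ)=(1.948593, 5.135203)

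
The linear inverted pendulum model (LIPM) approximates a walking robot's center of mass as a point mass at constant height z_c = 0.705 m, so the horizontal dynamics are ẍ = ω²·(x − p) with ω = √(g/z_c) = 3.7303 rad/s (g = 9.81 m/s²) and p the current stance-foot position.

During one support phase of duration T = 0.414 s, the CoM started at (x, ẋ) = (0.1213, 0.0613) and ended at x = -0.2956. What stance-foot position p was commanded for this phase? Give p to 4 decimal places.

p = 0.4343

ωT = 3.7303·0.414 = 1.544344; cosh(ωT) = 2.449175, sinh(ωT) = 2.235723
x(T) = p + (x₀−p)·cosh(ωT) + (ẋ₀/ω)·sinh(ωT) ⇒ p·(1 − cosh) = x(T) − x₀·cosh − (ẋ₀/ω)·sinh
numerator   = -0.2956 − (0.1213)·2.449175 − (0.0613/3.7303)·2.235723 = -0.629425
denominator = 1 − 2.449175 = -1.449175
p = -0.629425 / -1.449175 = 0.4343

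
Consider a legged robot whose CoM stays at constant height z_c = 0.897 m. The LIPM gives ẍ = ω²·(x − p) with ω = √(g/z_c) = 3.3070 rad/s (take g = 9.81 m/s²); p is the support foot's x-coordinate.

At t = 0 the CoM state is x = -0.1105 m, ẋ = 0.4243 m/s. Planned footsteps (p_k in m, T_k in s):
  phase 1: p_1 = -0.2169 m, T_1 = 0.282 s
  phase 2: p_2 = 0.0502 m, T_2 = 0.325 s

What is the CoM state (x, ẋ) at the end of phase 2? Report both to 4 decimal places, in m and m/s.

x = 0.4854, ẋ = 1.7506

phase 1: p=-0.2169, T=0.282, ωT=0.932574, cosh=1.467290, sinh=1.073751; start (x,ẋ)=(-0.110500, 0.424300) → end (x,ẋ)=(0.076986, 1.000387)
phase 2: p=0.0502, T=0.325, ωT=1.074775, cosh=1.635354, sinh=1.293980; start (x,ẋ)=(0.076986, 1.000387) → end (x,ẋ)=(0.485441, 1.750608)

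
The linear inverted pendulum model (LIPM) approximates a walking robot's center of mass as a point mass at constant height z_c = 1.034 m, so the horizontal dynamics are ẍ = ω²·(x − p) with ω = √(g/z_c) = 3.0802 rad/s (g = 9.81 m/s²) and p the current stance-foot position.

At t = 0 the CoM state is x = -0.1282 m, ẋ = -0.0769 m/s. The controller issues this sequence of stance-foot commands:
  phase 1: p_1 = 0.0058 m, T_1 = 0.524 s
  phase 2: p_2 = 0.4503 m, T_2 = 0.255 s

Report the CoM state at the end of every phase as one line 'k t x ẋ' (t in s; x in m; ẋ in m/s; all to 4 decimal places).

phase 1: p=0.0058, T=0.524, ωT=1.614025, cosh=2.611036, sinh=2.411951; start (x,ẋ)=(-0.128200, -0.076900) → end (x,ẋ)=(-0.404295, -1.196314)
phase 2: p=0.4503, T=0.255, ωT=0.785451, cosh=1.324655, sinh=0.868741; start (x,ẋ)=(-0.404295, -1.196314) → end (x,ẋ)=(-1.019153, -3.871511)

1 0.5240 -0.4043 -1.1963
2 0.7790 -1.0192 -3.8715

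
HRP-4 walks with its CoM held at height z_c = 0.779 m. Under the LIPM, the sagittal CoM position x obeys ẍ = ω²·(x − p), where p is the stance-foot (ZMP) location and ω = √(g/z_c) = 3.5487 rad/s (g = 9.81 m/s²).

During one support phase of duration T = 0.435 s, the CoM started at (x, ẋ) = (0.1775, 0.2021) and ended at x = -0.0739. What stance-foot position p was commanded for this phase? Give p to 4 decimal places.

p = 0.4390

ωT = 3.5487·0.435 = 1.543685; cosh(ωT) = 2.447701, sinh(ωT) = 2.234108
x(T) = p + (x₀−p)·cosh(ωT) + (ẋ₀/ω)·sinh(ωT) ⇒ p·(1 − cosh) = x(T) − x₀·cosh − (ẋ₀/ω)·sinh
numerator   = -0.0739 − (0.1775)·2.447701 − (0.2021/3.5487)·2.234108 = -0.635600
denominator = 1 − 2.447701 = -1.447701
p = -0.635600 / -1.447701 = 0.4390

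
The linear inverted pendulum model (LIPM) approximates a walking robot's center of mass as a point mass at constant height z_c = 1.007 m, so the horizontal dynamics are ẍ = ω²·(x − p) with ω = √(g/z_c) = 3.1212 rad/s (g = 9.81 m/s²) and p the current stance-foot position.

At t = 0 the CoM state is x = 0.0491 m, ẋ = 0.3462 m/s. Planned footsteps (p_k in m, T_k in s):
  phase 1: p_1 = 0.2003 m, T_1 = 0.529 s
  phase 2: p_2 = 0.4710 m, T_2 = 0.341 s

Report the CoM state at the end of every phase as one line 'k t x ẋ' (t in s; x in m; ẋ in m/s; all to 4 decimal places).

phase 1: p=0.2003, T=0.529, ωT=1.651115, cosh=2.702312, sinh=2.510476; start (x,ẋ)=(0.049100, 0.346200) → end (x,ẋ)=(0.070170, -0.249217)
phase 2: p=0.4710, T=0.341, ωT=1.064329, cosh=1.621926, sinh=1.276967; start (x,ẋ)=(0.070170, -0.249217) → end (x,ẋ)=(-0.281079, -2.001790)

1 0.5290 0.0702 -0.2492
2 0.8700 -0.2811 -2.0018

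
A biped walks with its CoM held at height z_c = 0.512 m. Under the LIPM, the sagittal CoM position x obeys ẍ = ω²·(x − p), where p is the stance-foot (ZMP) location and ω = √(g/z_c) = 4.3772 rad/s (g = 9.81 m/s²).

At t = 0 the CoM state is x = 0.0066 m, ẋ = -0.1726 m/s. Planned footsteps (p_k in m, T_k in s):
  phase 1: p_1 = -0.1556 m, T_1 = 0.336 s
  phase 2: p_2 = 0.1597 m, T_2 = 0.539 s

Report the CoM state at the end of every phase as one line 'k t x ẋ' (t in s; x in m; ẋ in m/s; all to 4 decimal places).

1 0.3360 0.1347 1.0681
2 0.8750 1.3061 5.1294

phase 1: p=-0.1556, T=0.336, ωT=1.470739, cosh=2.291103, sinh=2.061348; start (x,ẋ)=(0.006600, -0.172600) → end (x,ẋ)=(0.134735, 1.068075)
phase 2: p=0.1597, T=0.539, ωT=2.359311, cosh=5.339070, sinh=5.244585; start (x,ẋ)=(0.134735, 1.068075) → end (x,ẋ)=(1.306133, 5.129410)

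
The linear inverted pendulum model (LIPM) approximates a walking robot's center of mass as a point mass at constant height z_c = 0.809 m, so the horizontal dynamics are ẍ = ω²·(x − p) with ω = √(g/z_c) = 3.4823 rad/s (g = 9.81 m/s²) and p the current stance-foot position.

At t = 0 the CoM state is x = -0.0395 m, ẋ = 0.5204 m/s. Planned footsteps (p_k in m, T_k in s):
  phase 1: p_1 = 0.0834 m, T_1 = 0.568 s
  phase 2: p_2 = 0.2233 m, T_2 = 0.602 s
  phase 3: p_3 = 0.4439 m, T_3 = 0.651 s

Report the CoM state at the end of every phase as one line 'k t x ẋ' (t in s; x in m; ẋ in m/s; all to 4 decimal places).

phase 1: p=0.0834, T=0.568, ωT=1.977946, cosh=3.683119, sinh=3.544766; start (x,ẋ)=(-0.039500, 0.520400) → end (x,ẋ)=(0.160480, 0.399625)
phase 2: p=0.2233, T=0.602, ωT=2.096345, cosh=4.129639, sinh=4.006734; start (x,ẋ)=(0.160480, 0.399625) → end (x,ẋ)=(0.423683, 0.773797)
phase 3: p=0.4439, T=0.651, ωT=2.266977, cosh=4.876906, sinh=4.773281; start (x,ẋ)=(0.423683, 0.773797) → end (x,ẋ)=(1.405970, 3.437695)

1 0.5680 0.1605 0.3996
2 1.1700 0.4237 0.7738
3 1.8210 1.4060 3.4377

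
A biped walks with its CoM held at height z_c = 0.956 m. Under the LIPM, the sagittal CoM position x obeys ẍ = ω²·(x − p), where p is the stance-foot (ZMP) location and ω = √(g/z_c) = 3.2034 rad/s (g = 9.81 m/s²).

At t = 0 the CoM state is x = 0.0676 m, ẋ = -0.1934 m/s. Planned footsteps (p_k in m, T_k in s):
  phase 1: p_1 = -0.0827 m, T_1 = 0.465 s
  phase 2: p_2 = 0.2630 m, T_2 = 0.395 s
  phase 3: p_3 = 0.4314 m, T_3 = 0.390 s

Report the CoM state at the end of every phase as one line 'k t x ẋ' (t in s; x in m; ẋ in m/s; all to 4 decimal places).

phase 1: p=-0.0827, T=0.465, ωT=1.489581, cosh=2.330352, sinh=2.104885; start (x,ẋ)=(0.067600, -0.193400) → end (x,ẋ)=(0.140473, 0.562751)
phase 2: p=0.2630, T=0.395, ωT=1.265343, cosh=1.913225, sinh=1.631083; start (x,ẋ)=(0.140473, 0.562751) → end (x,ẋ)=(0.315115, 0.436464)
phase 3: p=0.4314, T=0.390, ωT=1.249326, cosh=1.887345, sinh=1.600647; start (x,ẋ)=(0.315115, 0.436464) → end (x,ẋ)=(0.430019, 0.227508)

1 0.4650 0.1405 0.5628
2 0.8600 0.3151 0.4365
3 1.2500 0.4300 0.2275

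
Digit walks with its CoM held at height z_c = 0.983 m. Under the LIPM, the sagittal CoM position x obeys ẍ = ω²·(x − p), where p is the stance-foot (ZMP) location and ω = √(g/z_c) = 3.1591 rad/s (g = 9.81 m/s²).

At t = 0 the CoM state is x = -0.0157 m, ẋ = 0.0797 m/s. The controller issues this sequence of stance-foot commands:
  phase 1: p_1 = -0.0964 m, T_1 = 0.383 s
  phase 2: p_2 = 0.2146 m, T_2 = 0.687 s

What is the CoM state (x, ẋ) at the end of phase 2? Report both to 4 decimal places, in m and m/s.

x = 0.3914, ẋ = 0.6648

phase 1: p=-0.0964, T=0.383, ωT=1.209935, cosh=1.825742, sinh=1.527526; start (x,ẋ)=(-0.015700, 0.079700) → end (x,ẋ)=(0.089475, 0.534938)
phase 2: p=0.2146, T=0.687, ωT=2.170302, cosh=4.437535, sinh=4.323392; start (x,ẋ)=(0.089475, 0.534938) → end (x,ẋ)=(0.391443, 0.664844)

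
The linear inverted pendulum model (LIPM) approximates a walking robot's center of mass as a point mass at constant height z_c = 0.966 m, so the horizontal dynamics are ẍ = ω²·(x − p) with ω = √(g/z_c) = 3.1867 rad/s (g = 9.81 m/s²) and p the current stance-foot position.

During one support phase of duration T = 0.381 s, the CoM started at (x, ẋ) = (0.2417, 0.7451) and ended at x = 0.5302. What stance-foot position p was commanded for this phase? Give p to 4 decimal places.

p = 0.3264

ωT = 3.1867·0.381 = 1.214133; cosh(ωT) = 1.832170, sinh(ωT) = 1.535202
x(T) = p + (x₀−p)·cosh(ωT) + (ẋ₀/ω)·sinh(ωT) ⇒ p·(1 − cosh) = x(T) − x₀·cosh − (ẋ₀/ω)·sinh
numerator   = 0.5302 − (0.2417)·1.832170 − (0.7451/3.1867)·1.535202 = -0.271590
denominator = 1 − 1.832170 = -0.832170
p = -0.271590 / -0.832170 = 0.3264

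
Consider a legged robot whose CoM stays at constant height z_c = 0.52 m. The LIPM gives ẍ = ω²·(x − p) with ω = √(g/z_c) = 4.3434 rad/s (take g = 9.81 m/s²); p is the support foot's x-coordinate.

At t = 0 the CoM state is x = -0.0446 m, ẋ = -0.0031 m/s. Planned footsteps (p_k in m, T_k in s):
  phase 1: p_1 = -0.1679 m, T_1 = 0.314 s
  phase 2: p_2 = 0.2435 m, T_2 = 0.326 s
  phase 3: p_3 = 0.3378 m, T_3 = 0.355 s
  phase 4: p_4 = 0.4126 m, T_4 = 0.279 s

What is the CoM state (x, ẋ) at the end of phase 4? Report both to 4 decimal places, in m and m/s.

phase 1: p=-0.1679, T=0.314, ωT=1.363828, cosh=2.083408, sinh=1.827727; start (x,ẋ)=(-0.044600, -0.003100) → end (x,ẋ)=(0.087680, 0.972365)
phase 2: p=0.2435, T=0.326, ωT=1.415948, cosh=2.181544, sinh=1.938849; start (x,ẋ)=(0.087680, 0.972365) → end (x,ẋ)=(0.337625, 0.809063)
phase 3: p=0.3378, T=0.355, ωT=1.541907, cosh=2.443733, sinh=2.229761; start (x,ẋ)=(0.337625, 0.809063) → end (x,ẋ)=(0.752718, 1.975436)
phase 4: p=0.4126, T=0.279, ωT=1.211809, cosh=1.828607, sinh=1.530948; start (x,ẋ)=(0.752718, 1.975436) → end (x,ẋ)=(1.730838, 5.873917)

x = 1.7308, ẋ = 5.8739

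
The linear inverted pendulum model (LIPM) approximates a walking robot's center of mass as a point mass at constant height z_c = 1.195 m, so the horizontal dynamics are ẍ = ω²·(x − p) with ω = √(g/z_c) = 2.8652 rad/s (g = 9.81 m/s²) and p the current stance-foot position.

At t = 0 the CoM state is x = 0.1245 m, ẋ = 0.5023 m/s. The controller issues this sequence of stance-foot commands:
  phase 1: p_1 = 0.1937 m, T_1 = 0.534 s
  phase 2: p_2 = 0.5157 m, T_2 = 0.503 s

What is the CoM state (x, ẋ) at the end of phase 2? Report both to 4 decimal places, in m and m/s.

x = 0.8264, ẋ = 1.1444

phase 1: p=0.1937, T=0.534, ωT=1.530017, cosh=2.417393, sinh=2.200861; start (x,ẋ)=(0.124500, 0.502300) → end (x,ẋ)=(0.412251, 0.777888)
phase 2: p=0.5157, T=0.503, ωT=1.441196, cosh=2.231195, sinh=1.994550; start (x,ẋ)=(0.412251, 0.777888) → end (x,ẋ)=(0.826395, 1.144429)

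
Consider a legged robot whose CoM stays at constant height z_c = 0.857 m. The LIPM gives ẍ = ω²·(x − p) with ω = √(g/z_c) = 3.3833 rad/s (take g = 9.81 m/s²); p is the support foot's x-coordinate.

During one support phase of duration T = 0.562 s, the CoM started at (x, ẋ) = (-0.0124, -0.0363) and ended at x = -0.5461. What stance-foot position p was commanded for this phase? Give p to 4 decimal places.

ωT = 3.3833·0.562 = 1.901415; cosh(ωT) = 3.422358, sinh(ωT) = 3.273001
x(T) = p + (x₀−p)·cosh(ωT) + (ẋ₀/ω)·sinh(ωT) ⇒ p·(1 − cosh) = x(T) − x₀·cosh − (ẋ₀/ω)·sinh
numerator   = -0.5461 − (-0.0124)·3.422358 − (-0.0363/3.3833)·3.273001 = -0.468546
denominator = 1 − 3.422358 = -2.422358
p = -0.468546 / -2.422358 = 0.1934

p = 0.1934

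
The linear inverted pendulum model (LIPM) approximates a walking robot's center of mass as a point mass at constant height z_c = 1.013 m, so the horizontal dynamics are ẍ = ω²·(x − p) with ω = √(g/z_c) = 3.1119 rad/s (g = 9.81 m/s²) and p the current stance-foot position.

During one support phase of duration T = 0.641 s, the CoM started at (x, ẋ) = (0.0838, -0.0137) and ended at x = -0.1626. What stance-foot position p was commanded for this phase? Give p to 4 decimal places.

p = 0.1678

ωT = 3.1119·0.641 = 1.994728; cosh(ωT) = 3.743127, sinh(ωT) = 3.607076
x(T) = p + (x₀−p)·cosh(ωT) + (ẋ₀/ω)·sinh(ωT) ⇒ p·(1 − cosh) = x(T) − x₀·cosh − (ẋ₀/ω)·sinh
numerator   = -0.1626 − (0.0838)·3.743127 − (-0.0137/3.1119)·3.607076 = -0.460394
denominator = 1 − 3.743127 = -2.743127
p = -0.460394 / -2.743127 = 0.1678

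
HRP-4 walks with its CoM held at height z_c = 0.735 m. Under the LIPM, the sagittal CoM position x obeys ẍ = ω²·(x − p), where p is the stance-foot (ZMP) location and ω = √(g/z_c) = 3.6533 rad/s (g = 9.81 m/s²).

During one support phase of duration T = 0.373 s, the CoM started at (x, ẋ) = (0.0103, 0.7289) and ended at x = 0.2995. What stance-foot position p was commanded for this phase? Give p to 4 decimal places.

p = 0.0796

ωT = 3.6533·0.373 = 1.362681; cosh(ωT) = 2.081313, sinh(ωT) = 1.825340
x(T) = p + (x₀−p)·cosh(ωT) + (ẋ₀/ω)·sinh(ωT) ⇒ p·(1 − cosh) = x(T) − x₀·cosh − (ẋ₀/ω)·sinh
numerator   = 0.2995 − (0.0103)·2.081313 − (0.7289/3.6533)·1.825340 = -0.086126
denominator = 1 − 2.081313 = -1.081313
p = -0.086126 / -1.081313 = 0.0796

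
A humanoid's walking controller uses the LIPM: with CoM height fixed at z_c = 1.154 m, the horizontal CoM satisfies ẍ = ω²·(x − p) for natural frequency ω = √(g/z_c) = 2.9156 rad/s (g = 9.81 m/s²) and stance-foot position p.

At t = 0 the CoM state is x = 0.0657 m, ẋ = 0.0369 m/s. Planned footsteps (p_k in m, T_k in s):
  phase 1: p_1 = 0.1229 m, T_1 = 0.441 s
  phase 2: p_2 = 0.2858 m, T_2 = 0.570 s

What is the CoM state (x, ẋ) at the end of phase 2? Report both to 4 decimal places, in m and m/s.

x = -0.5852, ẋ = -2.4387

phase 1: p=0.1229, T=0.441, ωT=1.285780, cosh=1.946961, sinh=1.670526; start (x,ẋ)=(0.065700, 0.036900) → end (x,ẋ)=(0.032676, -0.206755)
phase 2: p=0.2858, T=0.570, ωT=1.661892, cosh=2.729525, sinh=2.539746; start (x,ẋ)=(0.032676, -0.206755) → end (x,ẋ)=(-0.585210, -2.438695)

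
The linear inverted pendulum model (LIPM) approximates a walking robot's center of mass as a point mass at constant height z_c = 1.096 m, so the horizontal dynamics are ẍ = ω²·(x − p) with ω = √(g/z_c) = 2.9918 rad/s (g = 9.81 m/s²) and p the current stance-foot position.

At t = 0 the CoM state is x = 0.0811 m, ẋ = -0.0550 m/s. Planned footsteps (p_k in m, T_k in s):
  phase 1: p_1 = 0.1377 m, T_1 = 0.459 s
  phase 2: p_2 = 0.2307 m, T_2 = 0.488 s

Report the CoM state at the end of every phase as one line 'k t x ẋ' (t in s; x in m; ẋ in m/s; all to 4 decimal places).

1 0.4590 -0.0152 -0.4284
2 0.9470 -0.6188 -2.4703

phase 1: p=0.1377, T=0.459, ωT=1.373236, cosh=2.100696, sinh=1.847410; start (x,ẋ)=(0.081100, -0.055000) → end (x,ẋ)=(-0.015161, -0.428371)
phase 2: p=0.2307, T=0.488, ωT=1.459998, cosh=2.269095, sinh=2.036858; start (x,ẋ)=(-0.015161, -0.428371) → end (x,ẋ)=(-0.618824, -2.470263)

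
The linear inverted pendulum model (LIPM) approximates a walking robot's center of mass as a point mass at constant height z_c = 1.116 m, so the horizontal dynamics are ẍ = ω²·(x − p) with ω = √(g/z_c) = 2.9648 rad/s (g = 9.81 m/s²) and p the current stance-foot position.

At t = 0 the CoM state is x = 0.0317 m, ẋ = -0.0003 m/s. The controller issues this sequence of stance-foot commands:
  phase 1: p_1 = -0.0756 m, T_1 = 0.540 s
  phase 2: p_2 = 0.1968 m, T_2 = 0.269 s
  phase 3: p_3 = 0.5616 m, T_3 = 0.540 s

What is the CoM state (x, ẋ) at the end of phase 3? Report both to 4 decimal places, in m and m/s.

x = 1.0350, ẋ = 1.6891

phase 1: p=-0.0756, T=0.540, ωT=1.600992, cosh=2.579822, sinh=2.378126; start (x,ẋ)=(0.031700, -0.000300) → end (x,ẋ)=(0.200974, 0.755763)
phase 2: p=0.1968, T=0.269, ωT=0.797531, cosh=1.335246, sinh=0.884807; start (x,ẋ)=(0.200974, 0.755763) → end (x,ẋ)=(0.427921, 1.020080)
phase 3: p=0.5616, T=0.540, ωT=1.600992, cosh=2.579822, sinh=2.378126; start (x,ẋ)=(0.427921, 1.020080) → end (x,ẋ)=(1.034960, 1.689102)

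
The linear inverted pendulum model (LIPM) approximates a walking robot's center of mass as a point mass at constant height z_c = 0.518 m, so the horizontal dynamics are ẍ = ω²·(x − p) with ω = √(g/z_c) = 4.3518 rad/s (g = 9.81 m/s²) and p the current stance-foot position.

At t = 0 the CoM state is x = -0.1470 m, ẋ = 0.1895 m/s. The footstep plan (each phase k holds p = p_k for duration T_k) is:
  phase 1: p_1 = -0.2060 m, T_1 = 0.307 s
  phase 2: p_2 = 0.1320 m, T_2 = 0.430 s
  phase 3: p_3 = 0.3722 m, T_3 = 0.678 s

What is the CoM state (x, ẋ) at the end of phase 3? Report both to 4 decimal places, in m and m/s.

phase 1: p=-0.2060, T=0.307, ωT=1.336003, cosh=2.033351, sinh=1.770457; start (x,ẋ)=(-0.147000, 0.189500) → end (x,ẋ)=(-0.008937, 0.839896)
phase 2: p=0.1320, T=0.430, ωT=1.871274, cosh=3.325248, sinh=3.171320; start (x,ẋ)=(-0.008937, 0.839896) → end (x,ẋ)=(0.275412, 0.847791)
phase 3: p=0.3722, T=0.678, ωT=2.950520, cosh=9.584106, sinh=9.531793; start (x,ẋ)=(0.275412, 0.847791) → end (x,ẋ)=(1.301498, 4.110504)

x = 1.3015, ẋ = 4.1105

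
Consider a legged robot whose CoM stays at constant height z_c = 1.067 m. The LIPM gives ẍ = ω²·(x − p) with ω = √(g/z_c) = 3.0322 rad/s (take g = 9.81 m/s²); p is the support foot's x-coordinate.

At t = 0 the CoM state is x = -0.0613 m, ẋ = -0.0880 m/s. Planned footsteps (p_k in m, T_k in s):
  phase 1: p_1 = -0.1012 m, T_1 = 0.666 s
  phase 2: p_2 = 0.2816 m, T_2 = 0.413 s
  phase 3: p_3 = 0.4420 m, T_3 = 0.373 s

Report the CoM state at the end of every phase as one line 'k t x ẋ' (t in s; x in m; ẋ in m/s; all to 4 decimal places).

phase 1: p=-0.1012, T=0.666, ωT=2.019445, cosh=3.833436, sinh=3.700707; start (x,ẋ)=(-0.061300, -0.088000) → end (x,ẋ)=(-0.055647, 0.110387)
phase 2: p=0.2816, T=0.413, ωT=1.252299, cosh=1.892111, sinh=1.606264; start (x,ẋ)=(-0.055647, 0.110387) → end (x,ẋ)=(-0.298033, -1.433703)
phase 3: p=0.4420, T=0.373, ωT=1.131011, cosh=1.710747, sinh=1.388040; start (x,ẋ)=(-0.298033, -1.433703) → end (x,ẋ)=(-1.480311, -5.567365)

1 0.6660 -0.0556 0.1104
2 1.0790 -0.2980 -1.4337
3 1.4520 -1.4803 -5.5674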